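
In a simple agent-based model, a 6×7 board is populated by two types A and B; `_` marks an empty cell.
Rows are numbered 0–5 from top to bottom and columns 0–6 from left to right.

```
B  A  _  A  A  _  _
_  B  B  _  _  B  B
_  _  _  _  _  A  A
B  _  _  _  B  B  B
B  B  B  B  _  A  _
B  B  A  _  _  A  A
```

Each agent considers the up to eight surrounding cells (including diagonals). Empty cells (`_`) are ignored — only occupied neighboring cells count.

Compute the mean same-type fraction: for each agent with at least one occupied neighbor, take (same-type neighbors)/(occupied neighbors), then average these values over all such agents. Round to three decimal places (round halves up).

0.544

Row 0: (0,0)B 1/2 · (0,1)A 0/3 · (0,3)A 1/2 · (0,4)A 1/2
Row 1: (1,1)B 2/3 · (1,2)B 1/3 · (1,5)B 1/4 · (1,6)B 1/3
Row 2: (2,5)A 1/6 · (2,6)A 1/5
Row 3: (3,0)B 2/2 · (3,4)B 2/4 · (3,5)B 2/5 · (3,6)B 1/4
Row 4: (4,0)B 4/4 · (4,1)B 5/6 · (4,2)B 3/4 · (4,3)B 2/3 · (4,5)A 2/5
Row 5: (5,0)B 3/3 · (5,1)B 4/5 · (5,2)A 0/4 · (5,5)A 2/2 · (5,6)A 2/2
Sum over 24 agents: 1/2 + 0/3 + 1/2 + 1/2 + 2/3 + 1/3 + 1/4 + 1/3 + 1/6 + 1/5 + 2/2 + 2/4 + 2/5 + 1/4 + 4/4 + 5/6 + 3/4 + 2/3 + 2/5 + 3/3 + 4/5 + 0/4 + 2/2 + 2/2 = 261/20; mean = 261/20 ÷ 24 = 87/160 = 0.54375 → 0.544.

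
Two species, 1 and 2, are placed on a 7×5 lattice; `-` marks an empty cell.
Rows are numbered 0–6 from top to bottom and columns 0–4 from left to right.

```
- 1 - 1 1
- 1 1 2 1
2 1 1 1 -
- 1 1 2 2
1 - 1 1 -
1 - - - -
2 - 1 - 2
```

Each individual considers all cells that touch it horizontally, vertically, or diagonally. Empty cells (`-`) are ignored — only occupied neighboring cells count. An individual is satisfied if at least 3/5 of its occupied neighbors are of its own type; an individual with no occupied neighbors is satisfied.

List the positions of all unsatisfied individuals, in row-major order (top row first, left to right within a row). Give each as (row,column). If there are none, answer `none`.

(0,1)1 2/2 ok
(0,3)1 3/4 ok
(0,4)1 2/3 ok
(1,1)1 4/5 ok
(1,2)1 6/7 ok
(1,3)2 0/6 unhappy
(1,4)1 3/4 ok
(2,0)2 0/3 unhappy
(2,1)1 5/6 ok
(2,2)1 6/8 ok
(2,3)1 4/7 unhappy
(3,1)1 5/6 ok
(3,2)1 6/7 ok
(3,3)2 1/6 unhappy
(3,4)2 1/3 unhappy
(4,0)1 2/2 ok
(4,2)1 3/4 ok
(4,3)1 2/4 unhappy
(5,0)1 1/2 unhappy
(6,0)2 0/1 unhappy
(6,2)1 0/0 ok
(6,4)2 0/0 ok

(1,3), (2,0), (2,3), (3,3), (3,4), (4,3), (5,0), (6,0)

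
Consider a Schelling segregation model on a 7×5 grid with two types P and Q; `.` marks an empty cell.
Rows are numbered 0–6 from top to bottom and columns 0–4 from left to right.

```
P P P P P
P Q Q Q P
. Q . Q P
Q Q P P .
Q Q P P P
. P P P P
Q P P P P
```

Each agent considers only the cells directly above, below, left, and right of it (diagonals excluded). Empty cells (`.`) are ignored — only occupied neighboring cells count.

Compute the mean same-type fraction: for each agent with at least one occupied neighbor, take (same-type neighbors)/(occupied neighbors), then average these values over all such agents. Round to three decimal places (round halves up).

0.753

Row 0: (0,0)P 2/2 · (0,1)P 2/3 · (0,2)P 2/3 · (0,3)P 2/3 · (0,4)P 2/2
Row 1: (1,0)P 1/2 · (1,1)Q 2/4 · (1,2)Q 2/3 · (1,3)Q 2/4 · (1,4)P 2/3
Row 2: (2,1)Q 2/2 · (2,3)Q 1/3 · (2,4)P 1/2
Row 3: (3,0)Q 2/2 · (3,1)Q 3/4 · (3,2)P 2/3 · (3,3)P 2/3
Row 4: (4,0)Q 2/2 · (4,1)Q 2/4 · (4,2)P 3/4 · (4,3)P 4/4 · (4,4)P 2/2
Row 5: (5,1)P 2/3 · (5,2)P 4/4 · (5,3)P 4/4 · (5,4)P 3/3
Row 6: (6,0)Q 0/1 · (6,1)P 2/3 · (6,2)P 3/3 · (6,3)P 3/3 · (6,4)P 2/2
Sum over 31 agents: 2/2 + 2/3 + 2/3 + 2/3 + 2/2 + 1/2 + 2/4 + 2/3 + 2/4 + 2/3 + 2/2 + 1/3 + 1/2 + 2/2 + 3/4 + 2/3 + 2/3 + 2/2 + 2/4 + 3/4 + 4/4 + 2/2 + 2/3 + 4/4 + 4/4 + 3/3 + 0/1 + 2/3 + 3/3 + 3/3 + 2/2 = 70/3; mean = 70/3 ÷ 31 = 70/93 = 0.752688… → 0.753.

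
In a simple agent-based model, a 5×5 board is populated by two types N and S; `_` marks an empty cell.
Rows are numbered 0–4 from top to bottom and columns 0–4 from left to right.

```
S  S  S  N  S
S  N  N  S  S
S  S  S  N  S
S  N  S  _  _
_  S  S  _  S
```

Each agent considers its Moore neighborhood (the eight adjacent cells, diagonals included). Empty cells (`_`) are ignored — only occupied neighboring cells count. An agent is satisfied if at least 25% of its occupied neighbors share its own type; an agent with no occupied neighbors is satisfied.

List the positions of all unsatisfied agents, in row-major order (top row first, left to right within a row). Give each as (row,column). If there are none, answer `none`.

(0,3), (1,1), (2,3), (3,1)

(0,0)S 2/3 ✓
(0,1)S 3/5 ✓
(0,2)S 2/5 ✓
(0,3)N 1/5 ✗
(0,4)S 2/3 ✓
(1,0)S 4/5 ✓
(1,1)N 1/8 ✗
(1,2)N 3/8 ✓
(1,3)S 5/8 ✓
(1,4)S 3/5 ✓
(2,0)S 3/5 ✓
(2,1)S 5/8 ✓
(2,2)S 3/7 ✓
(2,3)N 1/6 ✗
(2,4)S 2/3 ✓
(3,0)S 3/4 ✓
(3,1)N 0/7 ✗
(3,2)S 4/6 ✓
(4,1)S 3/4 ✓
(4,2)S 2/3 ✓
(4,4)S 0/0 ✓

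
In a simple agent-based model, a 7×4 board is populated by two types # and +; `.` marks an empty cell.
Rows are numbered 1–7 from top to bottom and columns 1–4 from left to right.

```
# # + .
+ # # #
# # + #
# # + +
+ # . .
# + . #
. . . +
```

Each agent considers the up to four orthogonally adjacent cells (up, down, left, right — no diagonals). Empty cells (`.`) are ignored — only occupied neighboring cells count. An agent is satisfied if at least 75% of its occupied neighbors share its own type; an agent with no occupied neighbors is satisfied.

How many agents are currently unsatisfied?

(1,1)# 1/2 unhappy
(1,2)# 2/3 unhappy
(1,3)+ 0/2 unhappy
(2,1)+ 0/3 unhappy
(2,2)# 3/4 ok
(2,3)# 2/4 unhappy
(2,4)# 2/2 ok
(3,1)# 2/3 unhappy
(3,2)# 3/4 ok
(3,3)+ 1/4 unhappy
(3,4)# 1/3 unhappy
(4,1)# 2/3 unhappy
(4,2)# 3/4 ok
(4,3)+ 2/3 unhappy
(4,4)+ 1/2 unhappy
(5,1)+ 0/3 unhappy
(5,2)# 1/3 unhappy
(6,1)# 0/2 unhappy
(6,2)+ 0/2 unhappy
(6,4)# 0/1 unhappy
(7,4)+ 0/1 unhappy
Unsatisfied: (1,1), (1,2), (1,3), (2,1), (2,3), (3,1), (3,3), (3,4), (4,1), (4,3), (4,4), (5,1), (5,2), (6,1), (6,2), (6,4), (7,4) — 17 in total.

17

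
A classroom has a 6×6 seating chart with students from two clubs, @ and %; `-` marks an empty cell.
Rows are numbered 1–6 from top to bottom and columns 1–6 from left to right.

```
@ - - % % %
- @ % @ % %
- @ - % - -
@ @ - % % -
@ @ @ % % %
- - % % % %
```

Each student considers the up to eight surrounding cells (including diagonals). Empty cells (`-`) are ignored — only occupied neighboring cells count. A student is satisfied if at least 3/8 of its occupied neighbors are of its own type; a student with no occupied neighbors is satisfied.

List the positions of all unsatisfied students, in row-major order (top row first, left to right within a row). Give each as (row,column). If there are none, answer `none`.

(2,4), (5,3)

Row 1: (1,1)@ 1/1 ok · (1,4)% 3/4 ok · (1,5)% 4/5 ok · (1,6)% 3/3 ok
Row 2: (2,2)@ 2/3 ok · (2,3)% 2/5 ok · (2,4)@ 0/5 unhappy · (2,5)% 5/6 ok · (2,6)% 3/3 ok
Row 3: (3,2)@ 3/4 ok · (3,4)% 4/5 ok
Row 4: (4,1)@ 4/4 ok · (4,2)@ 5/5 ok · (4,4)% 4/5 ok · (4,5)% 5/5 ok
Row 5: (5,1)@ 3/3 ok · (5,2)@ 4/5 ok · (5,3)@ 2/6 unhappy · (5,4)% 6/7 ok · (5,5)% 7/7 ok · (5,6)% 4/4 ok
Row 6: (6,3)% 2/4 ok · (6,4)% 4/5 ok · (6,5)% 5/5 ok · (6,6)% 3/3 ok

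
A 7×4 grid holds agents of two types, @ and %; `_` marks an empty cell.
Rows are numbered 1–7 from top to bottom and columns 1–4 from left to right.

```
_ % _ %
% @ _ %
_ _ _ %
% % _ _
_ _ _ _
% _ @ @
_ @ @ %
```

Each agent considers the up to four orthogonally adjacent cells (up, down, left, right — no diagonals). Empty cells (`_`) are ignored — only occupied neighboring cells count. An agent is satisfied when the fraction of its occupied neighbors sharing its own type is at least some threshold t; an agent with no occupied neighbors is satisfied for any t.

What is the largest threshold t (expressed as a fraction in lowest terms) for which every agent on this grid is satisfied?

Row 1: (1,2)% 0/1 · (1,4)% 1/1
Row 2: (2,1)% 0/1 · (2,2)@ 0/2 · (2,4)% 2/2
Row 3: (3,4)% 1/1
Row 4: (4,1)% 1/1 · (4,2)% 1/1
Row 6: (6,1)% — no occupied neighbors · (6,3)@ 2/2 · (6,4)@ 1/2
Row 7: (7,2)@ 1/1 · (7,3)@ 2/3 · (7,4)% 0/2
The smallest same-type fraction is 0/1 at (1,2), which reduces to 0/1. Any threshold above that leaves this agent unsatisfied.

0/1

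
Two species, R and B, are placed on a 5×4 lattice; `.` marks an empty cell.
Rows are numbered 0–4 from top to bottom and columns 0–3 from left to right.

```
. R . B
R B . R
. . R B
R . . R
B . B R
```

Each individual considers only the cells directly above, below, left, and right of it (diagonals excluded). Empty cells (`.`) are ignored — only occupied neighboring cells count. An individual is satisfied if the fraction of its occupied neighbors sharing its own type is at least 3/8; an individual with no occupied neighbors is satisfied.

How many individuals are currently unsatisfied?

(0,1)R 0/1 not
(0,3)B 0/1 not
(1,0)R 0/1 not
(1,1)B 0/2 not
(1,3)R 0/2 not
(2,2)R 0/1 not
(2,3)B 0/3 not
(3,0)R 0/1 not
(3,3)R 1/2 satisfied
(4,0)B 0/1 not
(4,2)B 0/1 not
(4,3)R 1/2 satisfied
Unsatisfied: (0,1), (0,3), (1,0), (1,1), (1,3), (2,2), (2,3), (3,0), (4,0), (4,2) — 10 in total.

10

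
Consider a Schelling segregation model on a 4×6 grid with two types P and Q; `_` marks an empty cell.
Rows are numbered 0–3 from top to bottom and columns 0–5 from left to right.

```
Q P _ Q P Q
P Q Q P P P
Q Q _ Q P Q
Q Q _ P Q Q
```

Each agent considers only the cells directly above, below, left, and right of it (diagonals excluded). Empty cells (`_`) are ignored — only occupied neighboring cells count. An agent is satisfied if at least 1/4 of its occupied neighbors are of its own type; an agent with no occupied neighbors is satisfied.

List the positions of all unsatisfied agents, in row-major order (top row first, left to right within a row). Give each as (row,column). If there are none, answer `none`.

(0,0), (0,1), (0,3), (0,5), (1,0), (2,3), (3,3)

(0,0)Q 0/2 not
(0,1)P 0/2 not
(0,3)Q 0/2 not
(0,4)P 1/3 satisfied
(0,5)Q 0/2 not
(1,0)P 0/3 not
(1,1)Q 2/4 satisfied
(1,2)Q 1/2 satisfied
(1,3)P 1/4 satisfied
(1,4)P 4/4 satisfied
(1,5)P 1/3 satisfied
(2,0)Q 2/3 satisfied
(2,1)Q 3/3 satisfied
(2,3)Q 0/3 not
(2,4)P 1/4 satisfied
(2,5)Q 1/3 satisfied
(3,0)Q 2/2 satisfied
(3,1)Q 2/2 satisfied
(3,3)P 0/2 not
(3,4)Q 1/3 satisfied
(3,5)Q 2/2 satisfied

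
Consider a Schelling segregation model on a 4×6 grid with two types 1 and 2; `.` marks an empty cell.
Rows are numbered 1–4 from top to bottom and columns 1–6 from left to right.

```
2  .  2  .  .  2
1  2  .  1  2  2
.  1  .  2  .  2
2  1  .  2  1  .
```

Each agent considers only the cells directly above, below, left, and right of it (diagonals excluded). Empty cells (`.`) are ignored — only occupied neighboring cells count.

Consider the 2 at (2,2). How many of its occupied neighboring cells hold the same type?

0

Occupied neighbors of (2,2): (3,2)=1, (2,1)=1.
Same type (2): 0 of 2.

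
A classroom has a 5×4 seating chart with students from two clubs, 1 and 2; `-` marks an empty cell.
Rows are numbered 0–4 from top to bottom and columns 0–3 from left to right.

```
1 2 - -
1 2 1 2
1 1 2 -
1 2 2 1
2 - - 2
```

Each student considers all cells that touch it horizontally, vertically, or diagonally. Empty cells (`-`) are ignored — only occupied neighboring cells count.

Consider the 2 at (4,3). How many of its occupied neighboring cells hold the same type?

1

Occupied neighbors of (4,3): (3,2)=2, (3,3)=1.
Same type (2): 1 of 2.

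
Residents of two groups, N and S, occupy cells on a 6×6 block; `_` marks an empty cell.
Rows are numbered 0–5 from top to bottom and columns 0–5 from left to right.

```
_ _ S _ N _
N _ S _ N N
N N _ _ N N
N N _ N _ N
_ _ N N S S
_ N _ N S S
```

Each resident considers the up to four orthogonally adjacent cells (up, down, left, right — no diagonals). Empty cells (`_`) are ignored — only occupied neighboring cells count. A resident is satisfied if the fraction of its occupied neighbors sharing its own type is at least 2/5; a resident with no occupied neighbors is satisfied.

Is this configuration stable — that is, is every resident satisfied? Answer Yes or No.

Yes

Row 0: (0,2)S 1/1 ok · (0,4)N 1/1 ok
Row 1: (1,0)N 1/1 ok · (1,2)S 1/1 ok · (1,4)N 3/3 ok · (1,5)N 2/2 ok
Row 2: (2,0)N 3/3 ok · (2,1)N 2/2 ok · (2,4)N 2/2 ok · (2,5)N 3/3 ok
Row 3: (3,0)N 2/2 ok · (3,1)N 2/2 ok · (3,3)N 1/1 ok · (3,5)N 1/2 ok
Row 4: (4,2)N 1/1 ok · (4,3)N 3/4 ok · (4,4)S 2/3 ok · (4,5)S 2/3 ok
Row 5: (5,1)N 0/0 ok · (5,3)N 1/2 ok · (5,4)S 2/3 ok · (5,5)S 2/2 ok
All meet the threshold, so the configuration is stable.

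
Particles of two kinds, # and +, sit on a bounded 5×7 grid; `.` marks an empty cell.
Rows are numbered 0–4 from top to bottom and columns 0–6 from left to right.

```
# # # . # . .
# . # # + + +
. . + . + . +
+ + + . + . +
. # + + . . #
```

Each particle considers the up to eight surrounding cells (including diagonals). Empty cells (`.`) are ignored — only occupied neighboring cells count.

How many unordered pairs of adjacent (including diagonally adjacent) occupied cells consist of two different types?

Scan each occupied cell's neighbors to the right and below (and the two forward diagonals) so each pair is counted once.
Row 0: #(0,0)–#(0,1)= #(0,0)–#(1,0)= #(0,1)–#(0,2)= #(0,1)–#(1,2)= #(0,1)–#(1,0)= #(0,2)–#(1,2)= #(0,2)–#(1,3)= #(0,4)–+(1,4)≠ #(0,4)–+(1,5)≠ #(0,4)–#(1,3)=  → 2/10 unlike.
Row 1: #(1,2)–#(1,3)= #(1,2)–+(2,2)≠ #(1,3)–+(1,4)≠ #(1,3)–+(2,4)≠ #(1,3)–+(2,2)≠ +(1,4)–+(1,5)= +(1,4)–+(2,4)= +(1,5)–+(1,6)= +(1,5)–+(2,6)= +(1,5)–+(2,4)= +(1,6)–+(2,6)=  → 4/11 unlike.
Row 2: +(2,2)–+(3,2)= +(2,2)–+(3,1)= +(2,4)–+(3,4)= +(2,6)–+(3,6)=  → 0/4 unlike.
Row 3: +(3,0)–+(3,1)= +(3,0)–#(4,1)≠ +(3,1)–+(3,2)= +(3,1)–#(4,1)≠ +(3,1)–+(4,2)= +(3,2)–+(4,2)= +(3,2)–+(4,3)= +(3,2)–#(4,1)≠ +(3,4)–+(4,3)= +(3,6)–#(4,6)≠  → 4/10 unlike.
Row 4: #(4,1)–+(4,2)≠ +(4,2)–+(4,3)=  → 1/2 unlike.
Total adjacent occupied pairs: 37; unlike-type pairs: 11.

11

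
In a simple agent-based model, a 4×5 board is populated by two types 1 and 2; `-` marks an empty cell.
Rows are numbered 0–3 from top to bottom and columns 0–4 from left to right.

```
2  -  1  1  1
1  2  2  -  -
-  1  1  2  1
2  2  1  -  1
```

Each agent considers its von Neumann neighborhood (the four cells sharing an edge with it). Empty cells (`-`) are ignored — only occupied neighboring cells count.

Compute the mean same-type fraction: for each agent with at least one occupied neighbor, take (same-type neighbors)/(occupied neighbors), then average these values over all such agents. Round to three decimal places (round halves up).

(0,0)2 0/1
(0,2)1 1/2
(0,3)1 2/2
(0,4)1 1/1
(1,0)1 0/2
(1,1)2 1/3
(1,2)2 1/3
(2,1)1 1/3
(2,2)1 2/4
(2,3)2 0/2
(2,4)1 1/2
(3,0)2 1/1
(3,1)2 1/3
(3,2)1 1/2
(3,4)1 1/1
Sum over 15 agents: 0/1 + 1/2 + 2/2 + 1/1 + 0/2 + 1/3 + 1/3 + 1/3 + 2/4 + 0/2 + 1/2 + 1/1 + 1/3 + 1/2 + 1/1 = 22/3; mean = 22/3 ÷ 15 = 22/45 = 0.488888… → 0.489.

0.489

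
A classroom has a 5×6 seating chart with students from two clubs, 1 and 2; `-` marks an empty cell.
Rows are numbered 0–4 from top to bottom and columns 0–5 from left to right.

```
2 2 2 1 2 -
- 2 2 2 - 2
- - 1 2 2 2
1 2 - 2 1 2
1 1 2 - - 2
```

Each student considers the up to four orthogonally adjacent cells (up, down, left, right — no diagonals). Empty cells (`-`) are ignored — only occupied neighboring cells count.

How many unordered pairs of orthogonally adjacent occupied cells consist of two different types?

Scan each occupied cell's neighbors to the right and below so each pair is counted once.
From row 0: 3 unlike of 7 pairs (running 3/7).
From row 1: 1 unlike of 5 pairs (running 4/12).
From row 2: 2 unlike of 6 pairs (running 6/18).
From row 3: 4 unlike of 6 pairs (running 10/24).
From row 4: 1 unlike of 2 pairs (running 11/26).
Total adjacent occupied pairs: 26; unlike-type pairs: 11.

11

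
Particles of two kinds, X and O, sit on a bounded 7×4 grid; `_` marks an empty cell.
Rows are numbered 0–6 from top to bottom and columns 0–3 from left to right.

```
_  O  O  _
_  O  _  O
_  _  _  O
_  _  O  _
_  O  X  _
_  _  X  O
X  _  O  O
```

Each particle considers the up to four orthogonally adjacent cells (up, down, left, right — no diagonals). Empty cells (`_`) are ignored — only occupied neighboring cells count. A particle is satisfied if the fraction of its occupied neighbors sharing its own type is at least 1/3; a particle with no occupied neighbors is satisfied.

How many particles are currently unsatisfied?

(0,1)O 2/2 ok
(0,2)O 1/1 ok
(1,1)O 1/1 ok
(1,3)O 1/1 ok
(2,3)O 1/1 ok
(3,2)O 0/1 unhappy
(4,1)O 0/1 unhappy
(4,2)X 1/3 ok
(5,2)X 1/3 ok
(5,3)O 1/2 ok
(6,0)X 0/0 ok
(6,2)O 1/2 ok
(6,3)O 2/2 ok
Unsatisfied: (3,2), (4,1) — 2 in total.

2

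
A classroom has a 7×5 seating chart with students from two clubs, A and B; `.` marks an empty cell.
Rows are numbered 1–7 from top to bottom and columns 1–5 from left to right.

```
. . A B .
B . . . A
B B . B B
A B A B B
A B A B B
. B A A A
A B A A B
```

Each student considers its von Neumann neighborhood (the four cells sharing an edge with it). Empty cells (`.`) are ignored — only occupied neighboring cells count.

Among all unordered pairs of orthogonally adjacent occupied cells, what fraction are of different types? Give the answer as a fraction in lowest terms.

16/37

Scan each occupied cell's neighbors to the right and below so each pair is counted once.
Row 1: A(1,3)–B(1,4)≠  → 1/1 unlike.
Row 2: B(2,1)–B(3,1)= A(2,5)–B(3,5)≠  → 1/2 unlike.
Row 3: B(3,1)–B(3,2)= B(3,1)–A(4,1)≠ B(3,2)–B(4,2)= B(3,4)–B(3,5)= B(3,4)–B(4,4)= B(3,5)–B(4,5)=  → 1/6 unlike.
Row 4: A(4,1)–B(4,2)≠ A(4,1)–A(5,1)= B(4,2)–A(4,3)≠ B(4,2)–B(5,2)= A(4,3)–B(4,4)≠ A(4,3)–A(5,3)= B(4,4)–B(4,5)= B(4,4)–B(5,4)= B(4,5)–B(5,5)=  → 3/9 unlike.
Row 5: A(5,1)–B(5,2)≠ B(5,2)–A(5,3)≠ B(5,2)–B(6,2)= A(5,3)–B(5,4)≠ A(5,3)–A(6,3)= B(5,4)–B(5,5)= B(5,4)–A(6,4)≠ B(5,5)–A(6,5)≠  → 5/8 unlike.
Row 6: B(6,2)–A(6,3)≠ B(6,2)–B(7,2)= A(6,3)–A(6,4)= A(6,3)–A(7,3)= A(6,4)–A(6,5)= A(6,4)–A(7,4)= A(6,5)–B(7,5)≠  → 2/7 unlike.
Row 7: A(7,1)–B(7,2)≠ B(7,2)–A(7,3)≠ A(7,3)–A(7,4)= A(7,4)–B(7,5)≠  → 3/4 unlike.
Total adjacent occupied pairs: 37; unlike-type pairs: 16.
16/37 is already in lowest terms.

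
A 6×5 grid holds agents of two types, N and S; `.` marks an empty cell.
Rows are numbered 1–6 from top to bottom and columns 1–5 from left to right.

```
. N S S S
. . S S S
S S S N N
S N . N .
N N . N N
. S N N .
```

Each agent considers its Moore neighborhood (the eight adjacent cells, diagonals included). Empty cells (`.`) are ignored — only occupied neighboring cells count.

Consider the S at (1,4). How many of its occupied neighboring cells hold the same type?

Occupied neighbors of (1,4): (1,3)=S, (1,5)=S, (2,3)=S, (2,4)=S, (2,5)=S.
Same type (S): 5 of 5.

5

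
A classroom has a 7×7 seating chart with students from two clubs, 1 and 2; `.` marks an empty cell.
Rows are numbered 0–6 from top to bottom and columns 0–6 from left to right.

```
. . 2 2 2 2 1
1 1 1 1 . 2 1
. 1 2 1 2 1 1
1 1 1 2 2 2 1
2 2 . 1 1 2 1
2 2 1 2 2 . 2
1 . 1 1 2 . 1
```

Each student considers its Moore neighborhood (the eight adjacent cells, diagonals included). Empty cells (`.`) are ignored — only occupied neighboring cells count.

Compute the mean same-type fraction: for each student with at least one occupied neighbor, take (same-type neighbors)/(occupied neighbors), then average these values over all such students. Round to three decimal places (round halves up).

Row 0: (0,2)2 1/4 · (0,3)2 2/4 · (0,4)2 3/4 · (0,5)2 2/4 · (0,6)1 1/3
Row 1: (1,0)1 2/2 · (1,1)1 3/5 · (1,2)1 4/7 · (1,3)1 2/7 · (1,5)2 3/7 · (1,6)1 3/5
Row 2: (2,1)1 6/7 · (2,2)2 1/8 · (2,3)1 3/7 · (2,4)2 4/7 · (2,5)1 3/7 · (2,6)1 3/5
Row 3: (3,0)1 2/4 · (3,1)1 3/6 · (3,2)1 4/7 · (3,3)2 3/7 · (3,4)2 4/8 · (3,5)2 3/8 · (3,6)1 3/5
Row 4: (4,0)2 3/5 · (4,1)2 3/7 · (4,3)1 3/7 · (4,4)1 1/7 · (4,5)2 4/7 · (4,6)1 1/4
Row 5: (5,0)2 3/4 · (5,1)2 3/6 · (5,2)1 3/6 · (5,3)2 2/7 · (5,4)2 3/6 · (5,6)2 1/3
Row 6: (6,0)1 0/2 · (6,2)1 2/4 · (6,3)1 2/5 · (6,4)2 2/3 · (6,6)1 0/1
Sum over 41 students: 1/4 + 2/4 + 3/4 + 2/4 + 1/3 + 2/2 + 3/5 + 4/7 + 2/7 + 3/7 + 3/5 + 6/7 + 1/8 + 3/7 + 4/7 + 3/7 + 3/5 + 2/4 + 3/6 + 4/7 + 3/7 + 4/8 + 3/8 + 3/5 + 3/5 + 3/7 + 3/7 + 1/7 + 4/7 + 1/4 + 3/4 + 3/6 + 3/6 + 2/7 + 3/6 + 1/3 + 0/2 + 2/4 + 2/5 + 2/3 + 0/1 = 2012/105; mean = 2012/105 ÷ 41 = 2012/4305 = 0.467363… → 0.467.

0.467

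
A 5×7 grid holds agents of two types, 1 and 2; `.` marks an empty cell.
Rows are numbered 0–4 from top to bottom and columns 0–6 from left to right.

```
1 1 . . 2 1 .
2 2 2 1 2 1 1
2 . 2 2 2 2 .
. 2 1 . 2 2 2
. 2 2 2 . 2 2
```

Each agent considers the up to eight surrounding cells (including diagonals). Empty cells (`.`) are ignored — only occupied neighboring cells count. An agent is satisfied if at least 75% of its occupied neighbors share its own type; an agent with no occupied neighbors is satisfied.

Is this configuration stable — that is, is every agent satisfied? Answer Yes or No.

No

(0,0)1 1/3 unhappy
(0,1)1 1/4 unhappy
(0,4)2 1/4 unhappy
(0,5)1 2/4 unhappy
(1,0)2 2/4 unhappy
(1,1)2 4/6 unhappy
(1,2)2 3/5 unhappy
(1,3)1 0/6 unhappy
(1,4)2 4/7 unhappy
(1,5)1 2/6 unhappy
(1,6)1 2/3 unhappy
(2,0)2 3/3 ok
(2,2)2 4/6 unhappy
(2,3)2 5/7 unhappy
(2,4)2 5/7 unhappy
(2,5)2 5/7 unhappy
(3,1)2 4/5 ok
(3,2)1 0/6 unhappy
(3,4)2 6/6 ok
(3,5)2 6/6 ok
(3,6)2 4/4 ok
(4,1)2 2/3 unhappy
(4,2)2 3/4 ok
(4,3)2 2/3 unhappy
(4,5)2 4/4 ok
(4,6)2 3/3 ok
For instance (0,0) has only 1/3 same-type neighbors, below 3/4.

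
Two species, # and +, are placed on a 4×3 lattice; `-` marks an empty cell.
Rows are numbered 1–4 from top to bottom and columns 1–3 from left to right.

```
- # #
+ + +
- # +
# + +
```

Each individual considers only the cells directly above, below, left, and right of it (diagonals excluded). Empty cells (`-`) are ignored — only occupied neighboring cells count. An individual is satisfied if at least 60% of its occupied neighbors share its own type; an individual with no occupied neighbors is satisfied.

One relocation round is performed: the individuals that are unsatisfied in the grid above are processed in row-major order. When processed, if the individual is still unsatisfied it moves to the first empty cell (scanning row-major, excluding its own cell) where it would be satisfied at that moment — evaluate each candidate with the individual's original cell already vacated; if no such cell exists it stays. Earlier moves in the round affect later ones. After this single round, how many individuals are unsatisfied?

2

Initially unsatisfied (in order): (1,2), (1,3), (2,2), (3,2), (4,1), (4,2).
  (1,2) → (3,1).
  (1,3): no empty cell satisfies it; stays.
  (2,2): now satisfied by earlier moves; stays.
  (3,2): no empty cell satisfies it; stays.
  (4,1): no empty cell satisfies it; stays.
  (4,2) → (1,1).
Resulting grid:
+ - #
+ + +
# # +
# - +
Unsatisfied now: (1,3), (3,2).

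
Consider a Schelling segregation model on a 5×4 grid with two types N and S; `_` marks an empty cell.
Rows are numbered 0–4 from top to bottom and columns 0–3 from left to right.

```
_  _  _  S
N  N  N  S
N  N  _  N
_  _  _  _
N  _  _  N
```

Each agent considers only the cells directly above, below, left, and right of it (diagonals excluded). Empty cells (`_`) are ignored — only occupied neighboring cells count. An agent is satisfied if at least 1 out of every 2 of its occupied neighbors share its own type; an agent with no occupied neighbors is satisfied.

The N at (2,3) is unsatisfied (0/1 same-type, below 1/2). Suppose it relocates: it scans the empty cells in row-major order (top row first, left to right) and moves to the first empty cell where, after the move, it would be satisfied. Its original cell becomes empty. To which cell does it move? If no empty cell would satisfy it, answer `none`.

(0,0)

Vacating (2,3). Empty cells in order:
  (0,0): 1/1 same-type → satisfied — stop here.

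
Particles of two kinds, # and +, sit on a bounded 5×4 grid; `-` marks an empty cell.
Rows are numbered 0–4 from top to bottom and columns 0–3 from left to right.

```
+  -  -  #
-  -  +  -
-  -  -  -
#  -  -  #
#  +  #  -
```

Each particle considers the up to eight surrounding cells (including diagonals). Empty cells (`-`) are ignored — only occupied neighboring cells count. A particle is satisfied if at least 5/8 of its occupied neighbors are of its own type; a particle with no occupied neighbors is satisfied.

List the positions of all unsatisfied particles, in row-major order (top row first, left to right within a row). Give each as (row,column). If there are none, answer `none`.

(0,3), (1,2), (3,0), (4,0), (4,1), (4,2)

Row 0: (0,0)+ 0/0 satisfied · (0,3)# 0/1 not
Row 1: (1,2)+ 0/1 not
Row 3: (3,0)# 1/2 not · (3,3)# 1/1 satisfied
Row 4: (4,0)# 1/2 not · (4,1)+ 0/3 not · (4,2)# 1/2 not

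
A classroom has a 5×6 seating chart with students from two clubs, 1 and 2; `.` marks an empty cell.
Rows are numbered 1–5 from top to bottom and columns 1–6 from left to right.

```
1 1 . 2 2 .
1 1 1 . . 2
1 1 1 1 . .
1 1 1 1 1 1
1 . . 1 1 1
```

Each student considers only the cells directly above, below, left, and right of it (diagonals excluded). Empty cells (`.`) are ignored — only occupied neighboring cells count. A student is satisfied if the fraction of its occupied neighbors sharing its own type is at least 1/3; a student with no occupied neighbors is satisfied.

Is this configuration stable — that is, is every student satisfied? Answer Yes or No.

(1,1)1 2/2 satisfied
(1,2)1 2/2 satisfied
(1,4)2 1/1 satisfied
(1,5)2 1/1 satisfied
(2,1)1 3/3 satisfied
(2,2)1 4/4 satisfied
(2,3)1 2/2 satisfied
(2,6)2 0/0 satisfied
(3,1)1 3/3 satisfied
(3,2)1 4/4 satisfied
(3,3)1 4/4 satisfied
(3,4)1 2/2 satisfied
(4,1)1 3/3 satisfied
(4,2)1 3/3 satisfied
(4,3)1 3/3 satisfied
(4,4)1 4/4 satisfied
(4,5)1 3/3 satisfied
(4,6)1 2/2 satisfied
(5,1)1 1/1 satisfied
(5,4)1 2/2 satisfied
(5,5)1 3/3 satisfied
(5,6)1 2/2 satisfied
All meet the threshold, so the configuration is stable.

Yes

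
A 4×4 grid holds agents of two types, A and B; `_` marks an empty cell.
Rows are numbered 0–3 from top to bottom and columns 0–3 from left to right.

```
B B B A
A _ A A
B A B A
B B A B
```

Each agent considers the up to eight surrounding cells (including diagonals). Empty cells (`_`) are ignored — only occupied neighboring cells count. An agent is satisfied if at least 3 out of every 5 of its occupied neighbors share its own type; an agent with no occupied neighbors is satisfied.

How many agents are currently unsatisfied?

10

Row 0: (0,0)B 1/2 unhappy · (0,1)B 2/4 unhappy · (0,2)B 1/4 unhappy · (0,3)A 2/3 ok
Row 1: (1,0)A 1/4 unhappy · (1,2)A 4/7 unhappy · (1,3)A 3/5 ok
Row 2: (2,0)B 2/4 unhappy · (2,1)A 3/7 unhappy · (2,2)B 2/7 unhappy · (2,3)A 3/5 ok
Row 3: (3,0)B 2/3 ok · (3,1)B 3/5 ok · (3,2)A 2/5 unhappy · (3,3)B 1/3 unhappy
Unsatisfied: (0,0), (0,1), (0,2), (1,0), (1,2), (2,0), (2,1), (2,2), (3,2), (3,3) — 10 in total.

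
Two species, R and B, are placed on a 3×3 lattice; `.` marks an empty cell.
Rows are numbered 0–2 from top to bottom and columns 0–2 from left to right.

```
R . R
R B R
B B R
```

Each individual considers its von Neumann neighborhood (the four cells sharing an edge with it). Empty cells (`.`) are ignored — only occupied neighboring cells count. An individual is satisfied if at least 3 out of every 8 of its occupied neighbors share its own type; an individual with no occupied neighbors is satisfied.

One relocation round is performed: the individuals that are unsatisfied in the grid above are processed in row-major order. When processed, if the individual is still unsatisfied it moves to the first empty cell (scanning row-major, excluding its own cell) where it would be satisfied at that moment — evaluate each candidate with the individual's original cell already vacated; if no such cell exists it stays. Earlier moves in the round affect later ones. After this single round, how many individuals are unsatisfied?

0

Initially unsatisfied (in order): (1,0), (1,1).
  (1,0) → (0,1).
  (1,1) → (1,0).
Resulting grid:
R R R
B . R
B B R
All satisfied now.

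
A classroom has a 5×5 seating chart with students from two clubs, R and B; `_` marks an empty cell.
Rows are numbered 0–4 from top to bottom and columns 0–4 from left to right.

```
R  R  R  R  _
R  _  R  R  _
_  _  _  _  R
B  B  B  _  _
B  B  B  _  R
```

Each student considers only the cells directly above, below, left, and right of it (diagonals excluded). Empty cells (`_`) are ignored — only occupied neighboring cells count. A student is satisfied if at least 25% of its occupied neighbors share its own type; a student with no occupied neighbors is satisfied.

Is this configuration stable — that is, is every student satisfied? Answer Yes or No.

Yes

Row 0: (0,0)R 2/2 satisfied · (0,1)R 2/2 satisfied · (0,2)R 3/3 satisfied · (0,3)R 2/2 satisfied
Row 1: (1,0)R 1/1 satisfied · (1,2)R 2/2 satisfied · (1,3)R 2/2 satisfied
Row 2: (2,4)R 0/0 satisfied
Row 3: (3,0)B 2/2 satisfied · (3,1)B 3/3 satisfied · (3,2)B 2/2 satisfied
Row 4: (4,0)B 2/2 satisfied · (4,1)B 3/3 satisfied · (4,2)B 2/2 satisfied · (4,4)R 0/0 satisfied
All meet the threshold, so the configuration is stable.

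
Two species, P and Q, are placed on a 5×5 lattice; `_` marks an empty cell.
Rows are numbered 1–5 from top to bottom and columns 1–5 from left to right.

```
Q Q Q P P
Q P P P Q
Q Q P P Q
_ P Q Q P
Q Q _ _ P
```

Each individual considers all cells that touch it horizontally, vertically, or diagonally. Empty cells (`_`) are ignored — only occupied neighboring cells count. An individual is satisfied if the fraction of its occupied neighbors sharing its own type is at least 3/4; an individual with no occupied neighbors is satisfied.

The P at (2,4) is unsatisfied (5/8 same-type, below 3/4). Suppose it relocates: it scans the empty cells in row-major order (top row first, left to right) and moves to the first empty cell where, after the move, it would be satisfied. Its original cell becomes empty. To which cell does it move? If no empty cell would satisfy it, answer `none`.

Vacating (2,4). Empty cells in order:
  (4,1): 1/5 same-type → still unsatisfied.
  (5,3): 1/4 same-type → still unsatisfied.
  (5,4): 2/4 same-type → still unsatisfied.

none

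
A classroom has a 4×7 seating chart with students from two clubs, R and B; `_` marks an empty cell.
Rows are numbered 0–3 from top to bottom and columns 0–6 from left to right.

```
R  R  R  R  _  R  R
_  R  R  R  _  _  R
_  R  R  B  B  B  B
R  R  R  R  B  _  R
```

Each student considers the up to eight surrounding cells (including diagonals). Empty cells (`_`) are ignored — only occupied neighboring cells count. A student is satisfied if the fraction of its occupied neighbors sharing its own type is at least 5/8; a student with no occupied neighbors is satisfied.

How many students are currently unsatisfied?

7

Row 0: (0,0)R 2/2 ✓ · (0,1)R 4/4 ✓ · (0,2)R 5/5 ✓ · (0,3)R 3/3 ✓ · (0,5)R 2/2 ✓ · (0,6)R 2/2 ✓
Row 1: (1,1)R 6/6 ✓ · (1,2)R 7/8 ✓ · (1,3)R 4/6 ✓ · (1,6)R 2/4 ✗
Row 2: (2,1)R 6/6 ✓ · (2,2)R 7/8 ✓ · (2,3)B 2/7 ✗ · (2,4)B 3/5 ✗ · (2,5)B 3/5 ✗ · (2,6)B 1/3 ✗
Row 3: (3,0)R 2/2 ✓ · (3,1)R 4/4 ✓ · (3,2)R 4/5 ✓ · (3,3)R 2/5 ✗ · (3,4)B 3/4 ✓ · (3,6)R 0/2 ✗
Unsatisfied: (1,6), (2,3), (2,4), (2,5), (2,6), (3,3), (3,6) — 7 in total.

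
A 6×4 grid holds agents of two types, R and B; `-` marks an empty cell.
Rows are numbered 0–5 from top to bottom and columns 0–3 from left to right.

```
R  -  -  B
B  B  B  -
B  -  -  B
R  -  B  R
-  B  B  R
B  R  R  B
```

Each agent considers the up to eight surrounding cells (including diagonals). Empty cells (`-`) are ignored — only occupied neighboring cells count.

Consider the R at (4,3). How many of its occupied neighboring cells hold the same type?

2

Occupied neighbors of (4,3): (3,2)=B, (3,3)=R, (4,2)=B, (5,2)=R, (5,3)=B.
Same type (R): 2 of 5.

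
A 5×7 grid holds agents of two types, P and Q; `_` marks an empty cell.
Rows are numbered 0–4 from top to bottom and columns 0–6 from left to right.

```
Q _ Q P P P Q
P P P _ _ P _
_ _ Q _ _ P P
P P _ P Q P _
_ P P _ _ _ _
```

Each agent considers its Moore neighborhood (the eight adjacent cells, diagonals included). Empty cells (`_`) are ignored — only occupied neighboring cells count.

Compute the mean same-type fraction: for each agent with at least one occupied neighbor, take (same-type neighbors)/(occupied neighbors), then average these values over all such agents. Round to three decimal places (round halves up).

0.552

(0,0)Q 0/2
(0,2)Q 0/3
(0,3)P 2/3
(0,4)P 3/3
(0,5)P 2/3
(0,6)Q 0/2
(1,0)P 1/2
(1,1)P 2/5
(1,2)P 2/4
(1,5)P 4/5
(2,2)Q 0/4
(2,5)P 3/4
(2,6)P 3/3
(3,0)P 2/2
(3,1)P 3/4
(3,3)P 1/3
(3,4)Q 0/3
(3,5)P 2/3
(4,1)P 3/3
(4,2)P 3/3
Sum over 20 agents: 0/2 + 0/3 + 2/3 + 3/3 + 2/3 + 0/2 + 1/2 + 2/5 + 2/4 + 4/5 + 0/4 + 3/4 + 3/3 + 2/2 + 3/4 + 1/3 + 0/3 + 2/3 + 3/3 + 3/3 = 331/30; mean = 331/30 ÷ 20 = 331/600 = 0.551666… → 0.552.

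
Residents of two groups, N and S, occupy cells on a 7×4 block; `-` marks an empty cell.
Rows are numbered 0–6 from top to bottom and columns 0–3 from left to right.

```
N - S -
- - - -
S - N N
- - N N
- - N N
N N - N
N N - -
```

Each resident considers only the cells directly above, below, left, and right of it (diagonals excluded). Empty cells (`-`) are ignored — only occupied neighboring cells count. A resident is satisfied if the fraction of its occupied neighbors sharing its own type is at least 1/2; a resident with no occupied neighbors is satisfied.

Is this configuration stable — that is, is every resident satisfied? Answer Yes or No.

Yes

Row 0: (0,0)N 0/0 ✓ · (0,2)S 0/0 ✓
Row 2: (2,0)S 0/0 ✓ · (2,2)N 2/2 ✓ · (2,3)N 2/2 ✓
Row 3: (3,2)N 3/3 ✓ · (3,3)N 3/3 ✓
Row 4: (4,2)N 2/2 ✓ · (4,3)N 3/3 ✓
Row 5: (5,0)N 2/2 ✓ · (5,1)N 2/2 ✓ · (5,3)N 1/1 ✓
Row 6: (6,0)N 2/2 ✓ · (6,1)N 2/2 ✓
All meet the threshold, so the configuration is stable.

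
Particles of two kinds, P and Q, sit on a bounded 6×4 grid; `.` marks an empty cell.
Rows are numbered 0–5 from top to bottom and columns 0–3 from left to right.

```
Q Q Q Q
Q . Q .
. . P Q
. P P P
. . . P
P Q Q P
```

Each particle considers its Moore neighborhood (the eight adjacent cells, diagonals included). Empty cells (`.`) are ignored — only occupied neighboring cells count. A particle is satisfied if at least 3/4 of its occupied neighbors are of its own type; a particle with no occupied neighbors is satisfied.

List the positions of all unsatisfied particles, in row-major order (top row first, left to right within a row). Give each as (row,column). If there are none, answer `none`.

Row 0: (0,0)Q 2/2 ✓ · (0,1)Q 4/4 ✓ · (0,2)Q 3/3 ✓ · (0,3)Q 2/2 ✓
Row 1: (1,0)Q 2/2 ✓ · (1,2)Q 4/5 ✓
Row 2: (2,2)P 3/5 ✗ · (2,3)Q 1/4 ✗
Row 3: (3,1)P 2/2 ✓ · (3,2)P 4/5 ✓ · (3,3)P 3/4 ✓
Row 4: (4,3)P 3/4 ✓
Row 5: (5,0)P 0/1 ✗ · (5,1)Q 1/2 ✗ · (5,2)Q 1/3 ✗ · (5,3)P 1/2 ✗

(2,2), (2,3), (5,0), (5,1), (5,2), (5,3)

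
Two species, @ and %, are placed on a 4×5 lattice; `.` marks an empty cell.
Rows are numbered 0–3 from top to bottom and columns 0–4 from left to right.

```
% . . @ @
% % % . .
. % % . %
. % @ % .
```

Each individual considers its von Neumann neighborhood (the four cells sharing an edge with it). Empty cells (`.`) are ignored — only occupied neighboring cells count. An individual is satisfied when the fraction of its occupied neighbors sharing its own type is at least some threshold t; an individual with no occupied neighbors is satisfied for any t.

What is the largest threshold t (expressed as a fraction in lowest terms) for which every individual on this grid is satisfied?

0/1

Row 0: (0,0)% 1/1 · (0,3)@ 1/1 · (0,4)@ 1/1
Row 1: (1,0)% 2/2 · (1,1)% 3/3 · (1,2)% 2/2
Row 2: (2,1)% 3/3 · (2,2)% 2/3 · (2,4)% — no occupied neighbors
Row 3: (3,1)% 1/2 · (3,2)@ 0/3 · (3,3)% 0/1
The smallest same-type fraction is 0/3 at (3,2), which reduces to 0/1. Any threshold above that leaves this individual unsatisfied.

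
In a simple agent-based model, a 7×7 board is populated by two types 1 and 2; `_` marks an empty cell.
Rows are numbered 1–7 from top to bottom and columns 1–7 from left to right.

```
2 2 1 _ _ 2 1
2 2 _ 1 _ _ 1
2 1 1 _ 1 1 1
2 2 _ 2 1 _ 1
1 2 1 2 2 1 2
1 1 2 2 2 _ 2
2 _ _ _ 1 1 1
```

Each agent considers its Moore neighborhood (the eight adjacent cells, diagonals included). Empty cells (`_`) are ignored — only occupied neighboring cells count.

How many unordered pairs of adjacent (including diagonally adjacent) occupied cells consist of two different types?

40

Scan each occupied cell's neighbors to the right and below (and the two forward diagonals) so each pair is counted once.
Row 1: 2(1,1)–2(1,2)= 2(1,1)–2(2,1)= 2(1,1)–2(2,2)= 2(1,2)–1(1,3)≠ 2(1,2)–2(2,2)= 2(1,2)–2(2,1)= 1(1,3)–1(2,4)= 1(1,3)–2(2,2)≠ 2(1,6)–1(1,7)≠ 2(1,6)–1(2,7)≠ 1(1,7)–1(2,7)=  → 4/11 unlike.
Row 2: 2(2,1)–2(2,2)= 2(2,1)–2(3,1)= 2(2,1)–1(3,2)≠ 2(2,2)–1(3,2)≠ 2(2,2)–1(3,3)≠ 2(2,2)–2(3,1)= 1(2,4)–1(3,5)= 1(2,4)–1(3,3)= 1(2,7)–1(3,7)= 1(2,7)–1(3,6)=  → 3/10 unlike.
Row 3: 2(3,1)–1(3,2)≠ 2(3,1)–2(4,1)= 2(3,1)–2(4,2)= 1(3,2)–1(3,3)= 1(3,2)–2(4,2)≠ 1(3,2)–2(4,1)≠ 1(3,3)–2(4,4)≠ 1(3,3)–2(4,2)≠ 1(3,5)–1(3,6)= 1(3,5)–1(4,5)= 1(3,5)–2(4,4)≠ 1(3,6)–1(3,7)= 1(3,6)–1(4,7)= 1(3,6)–1(4,5)= 1(3,7)–1(4,7)=  → 6/15 unlike.
Row 4: 2(4,1)–2(4,2)= 2(4,1)–1(5,1)≠ 2(4,1)–2(5,2)= 2(4,2)–2(5,2)= 2(4,2)–1(5,3)≠ 2(4,2)–1(5,1)≠ 2(4,4)–1(4,5)≠ 2(4,4)–2(5,4)= 2(4,4)–2(5,5)= 2(4,4)–1(5,3)≠ 1(4,5)–2(5,5)≠ 1(4,5)–1(5,6)= 1(4,5)–2(5,4)≠ 1(4,7)–2(5,7)≠ 1(4,7)–1(5,6)=  → 8/15 unlike.
Row 5: 1(5,1)–2(5,2)≠ 1(5,1)–1(6,1)= 1(5,1)–1(6,2)= 2(5,2)–1(5,3)≠ 2(5,2)–1(6,2)≠ 2(5,2)–2(6,3)= 2(5,2)–1(6,1)≠ 1(5,3)–2(5,4)≠ 1(5,3)–2(6,3)≠ 1(5,3)–2(6,4)≠ 1(5,3)–1(6,2)= 2(5,4)–2(5,5)= 2(5,4)–2(6,4)= 2(5,4)–2(6,5)= 2(5,4)–2(6,3)= 2(5,5)–1(5,6)≠ 2(5,5)–2(6,5)= 2(5,5)–2(6,4)= 1(5,6)–2(5,7)≠ 1(5,6)–2(6,7)≠ 1(5,6)–2(6,5)≠ 2(5,7)–2(6,7)=  → 11/22 unlike.
Row 6: 1(6,1)–1(6,2)= 1(6,1)–2(7,1)≠ 1(6,2)–2(6,3)≠ 1(6,2)–2(7,1)≠ 2(6,3)–2(6,4)= 2(6,4)–2(6,5)= 2(6,4)–1(7,5)≠ 2(6,5)–1(7,5)≠ 2(6,5)–1(7,6)≠ 2(6,7)–1(7,7)≠ 2(6,7)–1(7,6)≠  → 8/11 unlike.
Row 7: 1(7,5)–1(7,6)= 1(7,6)–1(7,7)=  → 0/2 unlike.
Total adjacent occupied pairs: 86; unlike-type pairs: 40.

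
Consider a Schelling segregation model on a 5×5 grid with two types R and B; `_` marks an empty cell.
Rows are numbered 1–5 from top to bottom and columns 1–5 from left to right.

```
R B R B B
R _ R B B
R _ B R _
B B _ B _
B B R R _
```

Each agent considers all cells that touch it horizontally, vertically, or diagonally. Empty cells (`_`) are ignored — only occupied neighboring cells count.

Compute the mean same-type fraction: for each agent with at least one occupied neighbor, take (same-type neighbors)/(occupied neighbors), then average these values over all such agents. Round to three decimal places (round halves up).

(1,1)R 1/2
(1,2)B 0/4
(1,3)R 1/4
(1,4)B 3/5
(1,5)B 3/3
(2,1)R 2/3
(2,3)R 2/6
(2,4)B 4/7
(2,5)B 3/4
(3,1)R 1/3
(3,3)B 3/5
(3,4)R 1/5
(4,1)B 3/4
(4,2)B 4/6
(4,4)B 1/4
(5,1)B 3/3
(5,2)B 3/4
(5,3)R 1/4
(5,4)R 1/2
Sum over 19 agents: 1/2 + 0/4 + 1/4 + 3/5 + 3/3 + 2/3 + 2/6 + 4/7 + 3/4 + 1/3 + 3/5 + 1/5 + 3/4 + 4/6 + 1/4 + 3/3 + 3/4 + 1/4 + 1/2 = 349/35; mean = 349/35 ÷ 19 = 349/665 = 0.524812… → 0.525.

0.525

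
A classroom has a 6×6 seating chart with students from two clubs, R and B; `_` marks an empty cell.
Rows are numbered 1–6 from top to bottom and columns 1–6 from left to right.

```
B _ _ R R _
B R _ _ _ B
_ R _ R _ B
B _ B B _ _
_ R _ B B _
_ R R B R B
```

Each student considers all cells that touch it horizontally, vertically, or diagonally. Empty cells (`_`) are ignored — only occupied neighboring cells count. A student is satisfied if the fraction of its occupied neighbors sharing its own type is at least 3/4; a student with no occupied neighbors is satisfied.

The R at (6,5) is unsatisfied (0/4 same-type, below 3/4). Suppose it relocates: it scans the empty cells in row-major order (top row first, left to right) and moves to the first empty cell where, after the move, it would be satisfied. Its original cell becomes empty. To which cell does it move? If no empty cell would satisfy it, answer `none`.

Vacating (6,5). Empty cells in order:
  (1,2): 1/3 same-type → still unsatisfied.
  (1,3): 2/2 same-type → satisfied — stop here.

(1,3)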